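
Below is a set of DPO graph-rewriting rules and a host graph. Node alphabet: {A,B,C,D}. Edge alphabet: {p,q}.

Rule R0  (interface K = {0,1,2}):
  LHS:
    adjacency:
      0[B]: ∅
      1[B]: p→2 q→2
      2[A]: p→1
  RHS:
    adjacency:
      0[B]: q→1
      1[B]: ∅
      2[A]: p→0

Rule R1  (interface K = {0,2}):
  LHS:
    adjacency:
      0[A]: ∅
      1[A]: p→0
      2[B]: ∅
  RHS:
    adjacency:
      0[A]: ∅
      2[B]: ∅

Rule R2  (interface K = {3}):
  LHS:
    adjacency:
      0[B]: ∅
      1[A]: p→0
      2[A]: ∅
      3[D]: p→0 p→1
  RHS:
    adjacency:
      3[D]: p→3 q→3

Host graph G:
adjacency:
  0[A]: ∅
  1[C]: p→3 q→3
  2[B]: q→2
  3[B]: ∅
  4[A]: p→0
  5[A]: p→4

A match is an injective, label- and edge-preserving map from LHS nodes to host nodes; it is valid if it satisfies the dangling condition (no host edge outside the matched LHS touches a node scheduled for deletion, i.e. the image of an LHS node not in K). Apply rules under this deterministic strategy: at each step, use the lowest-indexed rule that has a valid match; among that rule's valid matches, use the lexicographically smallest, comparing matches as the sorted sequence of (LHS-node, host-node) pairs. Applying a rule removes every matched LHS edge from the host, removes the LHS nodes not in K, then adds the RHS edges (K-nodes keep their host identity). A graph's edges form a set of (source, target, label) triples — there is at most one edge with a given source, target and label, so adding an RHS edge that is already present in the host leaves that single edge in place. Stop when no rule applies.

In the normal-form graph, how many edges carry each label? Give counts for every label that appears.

initial: |V|=6 |E|=5  E = 1-p->3 1-q->3 2-q->2 4-p->0 5-p->4
step 1: apply R1 at {0↦4, 1↦5, 2↦2}  → |V|=5 |E|=4  E = 1-p->3 1-q->3 2-q->2 4-p->0
step 2: apply R1 at {0↦0, 1↦4, 2↦2}  → |V|=4 |E|=3  E = 1-p->3 1-q->3 2-q->2
final graph: no rule applies after step 2
NF edges: [(1, 3, 'p'), (1, 3, 'q'), (2, 2, 'q')]

Answer: p:1 q:2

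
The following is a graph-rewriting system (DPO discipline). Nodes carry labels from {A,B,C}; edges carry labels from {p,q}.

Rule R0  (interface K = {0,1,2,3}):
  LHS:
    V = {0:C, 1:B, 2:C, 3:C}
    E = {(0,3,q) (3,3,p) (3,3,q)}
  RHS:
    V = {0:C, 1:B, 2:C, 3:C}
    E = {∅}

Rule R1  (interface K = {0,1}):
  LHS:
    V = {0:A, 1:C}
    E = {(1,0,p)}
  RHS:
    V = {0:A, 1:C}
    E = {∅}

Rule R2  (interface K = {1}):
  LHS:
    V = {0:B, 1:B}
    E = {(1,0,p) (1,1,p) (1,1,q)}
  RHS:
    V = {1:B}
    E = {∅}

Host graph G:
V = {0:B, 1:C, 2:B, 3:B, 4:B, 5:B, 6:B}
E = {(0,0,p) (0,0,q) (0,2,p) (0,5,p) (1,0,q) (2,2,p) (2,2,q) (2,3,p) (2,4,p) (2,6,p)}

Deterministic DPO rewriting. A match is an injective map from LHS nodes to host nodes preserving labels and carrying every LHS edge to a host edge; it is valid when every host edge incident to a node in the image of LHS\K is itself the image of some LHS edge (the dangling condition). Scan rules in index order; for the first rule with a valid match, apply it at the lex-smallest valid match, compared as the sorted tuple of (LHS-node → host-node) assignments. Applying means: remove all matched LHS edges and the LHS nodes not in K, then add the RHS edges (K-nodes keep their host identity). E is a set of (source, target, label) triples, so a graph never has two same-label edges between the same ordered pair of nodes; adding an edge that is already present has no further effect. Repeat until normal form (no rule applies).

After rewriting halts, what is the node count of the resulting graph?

Answer: 5

Steps:
[0] host  ⇒  7 nodes, 10 edges  {0-p->0 0-q->0 0-p->2 0-p->5 1-q->0 2-p->2 2-q->2 2-p->3 2-p->4 2-p->6}
[1] R2 @ {0↦3, 1↦2}  ⇒  6 nodes, 7 edges  {0-p->0 0-q->0 0-p->2 0-p->5 1-q->0 2-p->4 2-p->6}
[2] R2 @ {0↦5, 1↦0}  ⇒  5 nodes, 4 edges  {0-p->2 1-q->0 2-p->4 2-p->6}
halt: no rule applies after step 2
NF nodes: {0:B, 1:C, 2:B, 4:B, 6:B}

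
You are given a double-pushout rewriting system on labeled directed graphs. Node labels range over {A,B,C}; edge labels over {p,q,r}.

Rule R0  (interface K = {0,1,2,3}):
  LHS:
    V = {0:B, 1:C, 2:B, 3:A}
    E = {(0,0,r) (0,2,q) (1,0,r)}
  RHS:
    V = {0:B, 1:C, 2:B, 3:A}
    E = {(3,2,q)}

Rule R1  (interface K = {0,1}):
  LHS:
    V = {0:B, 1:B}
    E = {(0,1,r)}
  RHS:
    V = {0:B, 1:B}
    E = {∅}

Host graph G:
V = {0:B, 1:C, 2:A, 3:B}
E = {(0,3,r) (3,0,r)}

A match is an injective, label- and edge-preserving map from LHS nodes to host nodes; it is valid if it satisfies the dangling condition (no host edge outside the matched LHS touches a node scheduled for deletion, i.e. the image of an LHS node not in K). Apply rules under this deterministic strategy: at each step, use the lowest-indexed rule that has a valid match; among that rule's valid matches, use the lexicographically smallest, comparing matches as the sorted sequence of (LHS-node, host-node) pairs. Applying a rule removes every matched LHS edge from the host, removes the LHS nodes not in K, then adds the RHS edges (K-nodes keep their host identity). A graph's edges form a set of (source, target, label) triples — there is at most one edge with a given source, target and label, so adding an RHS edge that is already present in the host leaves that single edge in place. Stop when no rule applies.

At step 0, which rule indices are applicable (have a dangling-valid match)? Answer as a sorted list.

Answer: [R1]

Steps:
R0: no valid match — LHS pattern not found
R1: 2 valid matches — {0↦0, 1↦3}, {0↦3, 1↦0}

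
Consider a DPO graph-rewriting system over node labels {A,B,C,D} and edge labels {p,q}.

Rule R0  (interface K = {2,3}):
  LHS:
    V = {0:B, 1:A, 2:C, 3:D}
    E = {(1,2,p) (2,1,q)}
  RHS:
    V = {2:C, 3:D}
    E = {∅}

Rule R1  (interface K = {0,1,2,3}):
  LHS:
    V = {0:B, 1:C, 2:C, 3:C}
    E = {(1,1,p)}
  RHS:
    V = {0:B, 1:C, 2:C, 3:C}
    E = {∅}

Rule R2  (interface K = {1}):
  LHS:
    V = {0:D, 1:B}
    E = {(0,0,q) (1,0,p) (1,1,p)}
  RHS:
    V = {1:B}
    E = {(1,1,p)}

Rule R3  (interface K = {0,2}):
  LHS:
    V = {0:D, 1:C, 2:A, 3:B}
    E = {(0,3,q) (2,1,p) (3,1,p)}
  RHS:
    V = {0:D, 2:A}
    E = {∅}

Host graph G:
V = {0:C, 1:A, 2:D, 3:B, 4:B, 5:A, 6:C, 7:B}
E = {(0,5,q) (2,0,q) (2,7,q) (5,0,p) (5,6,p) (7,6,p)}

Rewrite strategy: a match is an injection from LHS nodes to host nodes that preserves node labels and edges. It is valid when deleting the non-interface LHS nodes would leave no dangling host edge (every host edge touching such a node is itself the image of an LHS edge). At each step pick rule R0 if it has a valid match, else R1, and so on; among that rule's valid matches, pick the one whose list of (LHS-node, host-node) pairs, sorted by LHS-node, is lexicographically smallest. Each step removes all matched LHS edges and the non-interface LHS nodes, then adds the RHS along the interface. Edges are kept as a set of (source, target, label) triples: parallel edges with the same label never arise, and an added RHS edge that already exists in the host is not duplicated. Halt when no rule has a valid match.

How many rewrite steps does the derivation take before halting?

Answer: 2

Rewrite trace:
[0] host  ⇒  8 nodes, 6 edges  {0-q->5 2-q->0 2-q->7 5-p->0 5-p->6 7-p->6}
[1] R3 @ {0↦2, 1↦6, 2↦5, 3↦7}  ⇒  6 nodes, 3 edges  {0-q->5 2-q->0 5-p->0}
[2] R0 @ {0↦3, 1↦5, 2↦0, 3↦2}  ⇒  4 nodes, 1 edges  {2-q->0}
halt: no rule applies after step 2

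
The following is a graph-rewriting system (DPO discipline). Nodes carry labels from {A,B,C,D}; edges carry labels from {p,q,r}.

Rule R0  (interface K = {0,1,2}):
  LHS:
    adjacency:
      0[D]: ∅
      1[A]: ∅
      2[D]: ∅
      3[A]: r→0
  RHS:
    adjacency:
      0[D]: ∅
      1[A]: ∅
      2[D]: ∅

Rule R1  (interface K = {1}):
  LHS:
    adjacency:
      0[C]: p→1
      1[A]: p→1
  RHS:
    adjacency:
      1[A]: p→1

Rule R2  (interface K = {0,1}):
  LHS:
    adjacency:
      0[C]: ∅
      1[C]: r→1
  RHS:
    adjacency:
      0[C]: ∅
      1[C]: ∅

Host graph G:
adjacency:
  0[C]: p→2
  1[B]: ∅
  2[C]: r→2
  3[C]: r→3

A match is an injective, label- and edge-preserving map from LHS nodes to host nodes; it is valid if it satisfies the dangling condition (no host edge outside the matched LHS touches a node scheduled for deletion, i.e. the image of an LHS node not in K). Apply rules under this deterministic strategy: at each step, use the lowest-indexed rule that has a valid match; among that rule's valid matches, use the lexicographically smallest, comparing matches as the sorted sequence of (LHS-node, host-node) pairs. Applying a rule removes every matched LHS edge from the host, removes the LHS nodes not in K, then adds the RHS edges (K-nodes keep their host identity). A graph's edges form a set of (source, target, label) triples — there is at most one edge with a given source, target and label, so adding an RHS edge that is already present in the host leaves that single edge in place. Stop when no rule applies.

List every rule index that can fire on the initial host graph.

R0: no valid match — LHS pattern not found
R1: no valid match — LHS pattern not found
R2: 4 valid matches — {0↦0, 1↦2}, {0↦0, 1↦3}, {0↦2, 1↦3} (+1 more)

Answer: [R2]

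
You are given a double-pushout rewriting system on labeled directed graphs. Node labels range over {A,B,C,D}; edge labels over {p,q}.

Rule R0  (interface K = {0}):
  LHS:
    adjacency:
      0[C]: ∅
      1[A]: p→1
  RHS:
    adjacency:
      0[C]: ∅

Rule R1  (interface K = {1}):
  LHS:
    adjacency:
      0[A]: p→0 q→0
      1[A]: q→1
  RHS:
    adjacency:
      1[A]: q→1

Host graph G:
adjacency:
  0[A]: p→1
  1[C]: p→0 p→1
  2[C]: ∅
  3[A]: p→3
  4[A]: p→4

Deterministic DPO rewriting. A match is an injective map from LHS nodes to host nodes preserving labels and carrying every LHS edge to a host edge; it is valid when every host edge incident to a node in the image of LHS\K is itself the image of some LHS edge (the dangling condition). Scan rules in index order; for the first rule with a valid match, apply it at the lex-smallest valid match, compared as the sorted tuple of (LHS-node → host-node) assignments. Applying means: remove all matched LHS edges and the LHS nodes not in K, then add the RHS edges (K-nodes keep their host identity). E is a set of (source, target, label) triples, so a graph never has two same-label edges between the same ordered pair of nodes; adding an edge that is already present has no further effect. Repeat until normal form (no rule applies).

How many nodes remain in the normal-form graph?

Answer: 3

Steps:
initial: |V|=5 |E|=5  E = 0-p->1 1-p->0 1-p->1 3-p->3 4-p->4
step 1: apply R0 at {0↦1, 1↦3}  → |V|=4 |E|=4  E = 0-p->1 1-p->0 1-p->1 4-p->4
step 2: apply R0 at {0↦1, 1↦4}  → |V|=3 |E|=3  E = 0-p->1 1-p->0 1-p->1
final graph: no rule applies after step 2
NF nodes: {0:A, 1:C, 2:C}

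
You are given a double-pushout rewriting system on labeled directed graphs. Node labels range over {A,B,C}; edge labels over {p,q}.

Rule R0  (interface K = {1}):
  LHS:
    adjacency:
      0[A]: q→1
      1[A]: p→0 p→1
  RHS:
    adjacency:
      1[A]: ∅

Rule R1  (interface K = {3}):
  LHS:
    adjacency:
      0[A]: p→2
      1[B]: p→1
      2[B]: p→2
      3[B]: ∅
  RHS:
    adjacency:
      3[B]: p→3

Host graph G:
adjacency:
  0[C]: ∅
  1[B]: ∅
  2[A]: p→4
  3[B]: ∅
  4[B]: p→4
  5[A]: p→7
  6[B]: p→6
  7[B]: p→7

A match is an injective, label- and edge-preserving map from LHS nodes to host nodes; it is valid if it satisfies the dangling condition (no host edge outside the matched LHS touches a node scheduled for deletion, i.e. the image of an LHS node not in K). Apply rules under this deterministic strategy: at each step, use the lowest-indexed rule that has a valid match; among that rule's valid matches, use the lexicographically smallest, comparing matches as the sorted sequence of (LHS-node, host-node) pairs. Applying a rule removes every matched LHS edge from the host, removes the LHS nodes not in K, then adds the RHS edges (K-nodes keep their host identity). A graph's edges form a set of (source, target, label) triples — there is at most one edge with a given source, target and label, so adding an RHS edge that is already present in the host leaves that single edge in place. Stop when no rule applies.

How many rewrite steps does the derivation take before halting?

Answer: 2

Derivation:
[0] host  ⇒  8 nodes, 5 edges  {2-p->4 4-p->4 5-p->7 6-p->6 7-p->7}
[1] R1 @ {0↦2, 1↦6, 2↦4, 3↦1}  ⇒  5 nodes, 3 edges  {1-p->1 5-p->7 7-p->7}
[2] R1 @ {0↦5, 1↦1, 2↦7, 3↦3}  ⇒  2 nodes, 1 edges  {3-p->3}
halt: no rule applies after step 2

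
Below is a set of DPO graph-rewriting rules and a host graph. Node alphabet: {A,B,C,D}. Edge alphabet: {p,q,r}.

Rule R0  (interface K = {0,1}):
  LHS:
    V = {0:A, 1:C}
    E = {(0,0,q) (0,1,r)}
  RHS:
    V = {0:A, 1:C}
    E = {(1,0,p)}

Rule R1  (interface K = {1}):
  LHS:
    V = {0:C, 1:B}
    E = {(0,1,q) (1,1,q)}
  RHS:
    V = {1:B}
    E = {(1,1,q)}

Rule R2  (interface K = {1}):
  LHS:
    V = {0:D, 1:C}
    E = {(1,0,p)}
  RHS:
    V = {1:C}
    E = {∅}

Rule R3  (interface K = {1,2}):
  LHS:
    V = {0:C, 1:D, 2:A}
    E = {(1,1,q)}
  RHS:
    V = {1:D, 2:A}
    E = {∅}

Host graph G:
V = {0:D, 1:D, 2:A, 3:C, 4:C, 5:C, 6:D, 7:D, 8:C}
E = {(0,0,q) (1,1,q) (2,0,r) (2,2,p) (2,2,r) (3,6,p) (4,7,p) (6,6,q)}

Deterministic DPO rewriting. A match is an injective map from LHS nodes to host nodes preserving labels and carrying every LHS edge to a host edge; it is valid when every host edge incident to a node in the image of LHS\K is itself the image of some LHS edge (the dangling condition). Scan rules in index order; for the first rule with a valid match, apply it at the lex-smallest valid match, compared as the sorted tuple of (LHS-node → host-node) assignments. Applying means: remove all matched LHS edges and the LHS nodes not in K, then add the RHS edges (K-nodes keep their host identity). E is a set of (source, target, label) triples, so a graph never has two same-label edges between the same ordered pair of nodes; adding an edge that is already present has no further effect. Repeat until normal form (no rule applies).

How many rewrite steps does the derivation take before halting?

start.  V:9 E:8  edges: 0-q->0 1-q->1 2-r->0 2-p->2 2-r->2 3-p->6 4-p->7 6-q->6
1. fire R2 via {0↦7, 1↦4}  →  V:8 E:7  edges: 0-q->0 1-q->1 2-r->0 2-p->2 2-r->2 3-p->6 6-q->6
2. fire R3 via {0↦4, 1↦0, 2↦2}  →  V:7 E:6  edges: 1-q->1 2-r->0 2-p->2 2-r->2 3-p->6 6-q->6
3. fire R3 via {0↦5, 1↦1, 2↦2}  →  V:6 E:5  edges: 2-r->0 2-p->2 2-r->2 3-p->6 6-q->6
4. fire R3 via {0↦8, 1↦6, 2↦2}  →  V:5 E:4  edges: 2-r->0 2-p->2 2-r->2 3-p->6
5. fire R2 via {0↦6, 1↦3}  →  V:4 E:3  edges: 2-r->0 2-p->2 2-r->2
final graph: no rule applies after step 5

Answer: 5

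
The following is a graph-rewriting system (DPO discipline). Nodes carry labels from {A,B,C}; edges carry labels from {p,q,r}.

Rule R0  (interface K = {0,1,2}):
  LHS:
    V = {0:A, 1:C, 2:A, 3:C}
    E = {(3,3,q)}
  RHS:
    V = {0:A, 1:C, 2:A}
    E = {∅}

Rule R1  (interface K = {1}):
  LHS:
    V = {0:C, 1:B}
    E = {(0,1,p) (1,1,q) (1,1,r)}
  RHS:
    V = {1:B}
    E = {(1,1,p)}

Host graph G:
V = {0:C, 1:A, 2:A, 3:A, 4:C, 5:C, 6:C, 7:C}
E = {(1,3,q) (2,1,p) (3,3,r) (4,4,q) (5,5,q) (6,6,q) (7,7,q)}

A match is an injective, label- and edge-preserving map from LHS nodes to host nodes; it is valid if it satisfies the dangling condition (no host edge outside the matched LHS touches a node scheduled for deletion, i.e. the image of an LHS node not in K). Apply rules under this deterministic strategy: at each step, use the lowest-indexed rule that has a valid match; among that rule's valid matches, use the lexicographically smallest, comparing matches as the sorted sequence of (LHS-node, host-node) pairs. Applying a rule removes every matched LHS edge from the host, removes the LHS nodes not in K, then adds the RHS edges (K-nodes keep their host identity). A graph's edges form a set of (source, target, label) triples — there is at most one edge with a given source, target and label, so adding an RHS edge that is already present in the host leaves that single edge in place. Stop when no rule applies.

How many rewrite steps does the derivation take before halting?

initial: |V|=8 |E|=7  E = 1-q->3 2-p->1 3-r->3 4-q->4 5-q->5 6-q->6 7-q->7
step 1: apply R0 at {0↦1, 1↦0, 2↦2, 3↦4}  → |V|=7 |E|=6  E = 1-q->3 2-p->1 3-r->3 5-q->5 6-q->6 7-q->7
step 2: apply R0 at {0↦1, 1↦0, 2↦2, 3↦5}  → |V|=6 |E|=5  E = 1-q->3 2-p->1 3-r->3 6-q->6 7-q->7
step 3: apply R0 at {0↦1, 1↦0, 2↦2, 3↦6}  → |V|=5 |E|=4  E = 1-q->3 2-p->1 3-r->3 7-q->7
step 4: apply R0 at {0↦1, 1↦0, 2↦2, 3↦7}  → |V|=4 |E|=3  E = 1-q->3 2-p->1 3-r->3
normal form: no rule applies after step 4

Answer: 4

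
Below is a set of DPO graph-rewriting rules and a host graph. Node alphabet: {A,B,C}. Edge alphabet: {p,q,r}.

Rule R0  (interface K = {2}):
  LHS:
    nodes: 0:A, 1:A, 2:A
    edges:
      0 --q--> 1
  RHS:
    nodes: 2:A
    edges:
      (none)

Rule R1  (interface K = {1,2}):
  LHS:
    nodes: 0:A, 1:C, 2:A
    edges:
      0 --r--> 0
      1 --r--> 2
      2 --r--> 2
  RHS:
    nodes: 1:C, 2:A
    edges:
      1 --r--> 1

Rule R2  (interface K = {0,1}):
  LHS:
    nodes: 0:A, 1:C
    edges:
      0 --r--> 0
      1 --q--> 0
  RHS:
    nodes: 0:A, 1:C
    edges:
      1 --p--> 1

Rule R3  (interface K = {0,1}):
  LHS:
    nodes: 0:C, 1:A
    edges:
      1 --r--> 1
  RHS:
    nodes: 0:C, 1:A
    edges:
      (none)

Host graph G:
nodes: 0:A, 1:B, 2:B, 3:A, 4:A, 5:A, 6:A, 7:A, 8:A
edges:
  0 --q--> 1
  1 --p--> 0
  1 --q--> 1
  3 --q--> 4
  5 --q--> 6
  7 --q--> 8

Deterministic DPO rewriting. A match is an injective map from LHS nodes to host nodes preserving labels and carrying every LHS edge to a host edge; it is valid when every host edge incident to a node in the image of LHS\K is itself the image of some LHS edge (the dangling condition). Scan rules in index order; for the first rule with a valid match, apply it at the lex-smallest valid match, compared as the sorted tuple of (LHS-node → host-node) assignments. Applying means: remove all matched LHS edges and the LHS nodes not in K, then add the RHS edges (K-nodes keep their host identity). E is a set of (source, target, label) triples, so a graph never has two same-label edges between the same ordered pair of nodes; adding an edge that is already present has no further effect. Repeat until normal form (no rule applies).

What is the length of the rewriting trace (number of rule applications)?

start.  V:9 E:6  edges: 0-q->1 1-p->0 1-q->1 3-q->4 5-q->6 7-q->8
1. fire R0 via {0↦3, 1↦4, 2↦0}  →  V:7 E:5  edges: 0-q->1 1-p->0 1-q->1 5-q->6 7-q->8
2. fire R0 via {0↦5, 1↦6, 2↦0}  →  V:5 E:4  edges: 0-q->1 1-p->0 1-q->1 7-q->8
3. fire R0 via {0↦7, 1↦8, 2↦0}  →  V:3 E:3  edges: 0-q->1 1-p->0 1-q->1
final graph: no rule applies after step 3

Answer: 3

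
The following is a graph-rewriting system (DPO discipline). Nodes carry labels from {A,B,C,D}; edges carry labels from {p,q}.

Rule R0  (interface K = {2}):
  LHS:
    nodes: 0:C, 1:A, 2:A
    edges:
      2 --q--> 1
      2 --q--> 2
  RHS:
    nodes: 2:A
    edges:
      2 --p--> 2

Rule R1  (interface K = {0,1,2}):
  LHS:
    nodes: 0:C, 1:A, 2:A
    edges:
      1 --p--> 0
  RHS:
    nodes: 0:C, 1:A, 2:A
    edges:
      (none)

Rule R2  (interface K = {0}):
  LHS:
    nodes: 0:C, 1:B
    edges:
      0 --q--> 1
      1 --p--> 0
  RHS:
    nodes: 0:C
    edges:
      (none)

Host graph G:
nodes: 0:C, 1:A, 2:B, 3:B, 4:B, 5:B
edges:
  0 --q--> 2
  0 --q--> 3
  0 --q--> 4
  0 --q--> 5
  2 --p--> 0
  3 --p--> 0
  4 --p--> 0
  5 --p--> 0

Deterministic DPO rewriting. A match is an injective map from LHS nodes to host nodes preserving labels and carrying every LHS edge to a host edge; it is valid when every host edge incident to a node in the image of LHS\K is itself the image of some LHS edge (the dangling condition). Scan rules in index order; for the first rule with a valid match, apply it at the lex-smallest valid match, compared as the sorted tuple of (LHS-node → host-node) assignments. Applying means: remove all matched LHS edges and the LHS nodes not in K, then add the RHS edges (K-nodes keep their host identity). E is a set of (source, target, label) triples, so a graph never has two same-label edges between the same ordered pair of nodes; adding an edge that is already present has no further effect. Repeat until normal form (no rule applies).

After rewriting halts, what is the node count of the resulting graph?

Answer: 2

Derivation:
initial: |V|=6 |E|=8  E = 0-q->2 0-q->3 0-q->4 0-q->5 2-p->0 3-p->0 4-p->0 5-p->0
step 1: apply R2 at {0↦0, 1↦2}  → |V|=5 |E|=6  E = 0-q->3 0-q->4 0-q->5 3-p->0 4-p->0 5-p->0
step 2: apply R2 at {0↦0, 1↦3}  → |V|=4 |E|=4  E = 0-q->4 0-q->5 4-p->0 5-p->0
step 3: apply R2 at {0↦0, 1↦4}  → |V|=3 |E|=2  E = 0-q->5 5-p->0
step 4: apply R2 at {0↦0, 1↦5}  → |V|=2 |E|=0  E = ∅
final graph: no rule applies after step 4
NF nodes: {0:C, 1:A}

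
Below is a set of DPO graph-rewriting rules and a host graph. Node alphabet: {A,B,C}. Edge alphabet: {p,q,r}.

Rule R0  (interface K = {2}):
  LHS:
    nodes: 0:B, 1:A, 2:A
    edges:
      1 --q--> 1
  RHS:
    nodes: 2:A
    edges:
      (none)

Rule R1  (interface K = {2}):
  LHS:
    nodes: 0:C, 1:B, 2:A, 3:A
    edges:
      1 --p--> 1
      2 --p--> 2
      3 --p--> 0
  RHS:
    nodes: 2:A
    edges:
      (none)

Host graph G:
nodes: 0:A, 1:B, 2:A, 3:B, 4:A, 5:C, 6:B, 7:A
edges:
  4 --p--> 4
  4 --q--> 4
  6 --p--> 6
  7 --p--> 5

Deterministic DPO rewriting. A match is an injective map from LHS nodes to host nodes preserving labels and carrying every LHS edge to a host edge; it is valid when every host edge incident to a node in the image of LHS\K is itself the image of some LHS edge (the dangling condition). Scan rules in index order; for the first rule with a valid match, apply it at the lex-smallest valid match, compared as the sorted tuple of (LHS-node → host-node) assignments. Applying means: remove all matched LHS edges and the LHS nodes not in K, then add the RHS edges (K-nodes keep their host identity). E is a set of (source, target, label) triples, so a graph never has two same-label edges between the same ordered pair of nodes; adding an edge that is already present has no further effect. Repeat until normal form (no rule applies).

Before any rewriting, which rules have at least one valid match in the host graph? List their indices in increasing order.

Answer: [R1]

Steps:
R0: no valid match — 9 raw matches, all fail dangling condition
R1: 1 valid match — {0↦5, 1↦6, 2↦4, 3↦7}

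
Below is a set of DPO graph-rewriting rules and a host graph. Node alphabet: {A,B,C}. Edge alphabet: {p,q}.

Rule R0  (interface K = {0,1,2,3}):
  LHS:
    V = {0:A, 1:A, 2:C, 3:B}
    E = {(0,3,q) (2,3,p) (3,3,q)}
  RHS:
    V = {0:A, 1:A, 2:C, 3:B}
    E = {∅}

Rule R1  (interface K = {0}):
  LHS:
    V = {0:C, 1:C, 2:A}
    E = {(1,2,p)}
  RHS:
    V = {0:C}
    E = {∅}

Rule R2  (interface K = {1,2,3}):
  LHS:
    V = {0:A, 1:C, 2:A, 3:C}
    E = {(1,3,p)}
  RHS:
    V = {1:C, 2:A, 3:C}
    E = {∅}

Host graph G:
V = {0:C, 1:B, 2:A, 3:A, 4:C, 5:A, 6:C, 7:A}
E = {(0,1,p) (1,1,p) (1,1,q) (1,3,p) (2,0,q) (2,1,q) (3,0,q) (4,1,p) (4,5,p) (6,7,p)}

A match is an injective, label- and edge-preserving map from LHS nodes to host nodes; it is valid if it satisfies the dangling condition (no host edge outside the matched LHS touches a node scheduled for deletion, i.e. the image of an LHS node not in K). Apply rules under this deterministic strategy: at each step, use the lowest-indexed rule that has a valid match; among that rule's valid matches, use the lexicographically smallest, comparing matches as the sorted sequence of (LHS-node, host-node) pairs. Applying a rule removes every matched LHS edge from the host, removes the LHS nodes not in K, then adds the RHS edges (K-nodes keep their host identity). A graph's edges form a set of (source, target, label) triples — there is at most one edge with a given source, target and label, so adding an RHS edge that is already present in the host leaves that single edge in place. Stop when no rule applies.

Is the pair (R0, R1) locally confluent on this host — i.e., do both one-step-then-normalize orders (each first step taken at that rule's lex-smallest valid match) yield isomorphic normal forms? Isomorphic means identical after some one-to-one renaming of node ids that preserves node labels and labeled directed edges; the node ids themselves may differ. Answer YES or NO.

branch R0-first: apply at {0↦2, 1↦3, 2↦0, 3↦1} → |E|=7, then 1 more step(s) → NF |V|=6 |E|=6 V={0:C, 1:B, 2:A, 3:A, 4:C, 5:A} E=1-p->1 1-p->3 2-q->0 3-q->0 4-p->1 4-p->5
branch R1-first: apply at {0↦0, 1↦6, 2↦7} → |E|=9, then 1 more step(s) → NF |V|=6 |E|=6 V={0:C, 1:B, 2:A, 3:A, 4:C, 5:A} E=1-p->1 1-p->3 2-q->0 3-q->0 4-p->1 4-p->5
graphs isomorphic (equal up to label-preserving node renaming)

Answer: YES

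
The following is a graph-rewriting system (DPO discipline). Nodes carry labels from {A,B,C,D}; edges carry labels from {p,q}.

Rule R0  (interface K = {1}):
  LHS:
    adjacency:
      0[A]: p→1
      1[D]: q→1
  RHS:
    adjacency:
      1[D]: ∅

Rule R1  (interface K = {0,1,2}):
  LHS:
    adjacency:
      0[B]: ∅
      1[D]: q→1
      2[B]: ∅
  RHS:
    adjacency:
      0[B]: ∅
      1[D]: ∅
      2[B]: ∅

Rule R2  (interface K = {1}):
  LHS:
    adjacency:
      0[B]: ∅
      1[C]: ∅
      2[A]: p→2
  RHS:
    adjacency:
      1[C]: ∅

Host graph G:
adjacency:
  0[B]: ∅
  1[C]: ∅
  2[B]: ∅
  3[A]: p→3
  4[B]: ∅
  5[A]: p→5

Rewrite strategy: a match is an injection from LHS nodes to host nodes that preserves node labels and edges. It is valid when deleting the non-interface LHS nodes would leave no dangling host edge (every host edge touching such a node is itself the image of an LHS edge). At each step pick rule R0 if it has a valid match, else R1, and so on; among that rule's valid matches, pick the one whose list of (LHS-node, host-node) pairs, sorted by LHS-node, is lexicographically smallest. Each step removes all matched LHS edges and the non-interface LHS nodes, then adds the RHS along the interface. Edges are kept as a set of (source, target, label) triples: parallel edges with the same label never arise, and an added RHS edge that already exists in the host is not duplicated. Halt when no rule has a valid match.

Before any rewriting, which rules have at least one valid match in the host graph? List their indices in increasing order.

Answer: [R2]

Rewrite trace:
R0: no valid match — LHS pattern not found
R1: no valid match — LHS pattern not found
R2: 6 valid matches — {0↦0, 1↦1, 2↦3}, {0↦0, 1↦1, 2↦5}, {0↦2, 1↦1, 2↦3} (+3 more)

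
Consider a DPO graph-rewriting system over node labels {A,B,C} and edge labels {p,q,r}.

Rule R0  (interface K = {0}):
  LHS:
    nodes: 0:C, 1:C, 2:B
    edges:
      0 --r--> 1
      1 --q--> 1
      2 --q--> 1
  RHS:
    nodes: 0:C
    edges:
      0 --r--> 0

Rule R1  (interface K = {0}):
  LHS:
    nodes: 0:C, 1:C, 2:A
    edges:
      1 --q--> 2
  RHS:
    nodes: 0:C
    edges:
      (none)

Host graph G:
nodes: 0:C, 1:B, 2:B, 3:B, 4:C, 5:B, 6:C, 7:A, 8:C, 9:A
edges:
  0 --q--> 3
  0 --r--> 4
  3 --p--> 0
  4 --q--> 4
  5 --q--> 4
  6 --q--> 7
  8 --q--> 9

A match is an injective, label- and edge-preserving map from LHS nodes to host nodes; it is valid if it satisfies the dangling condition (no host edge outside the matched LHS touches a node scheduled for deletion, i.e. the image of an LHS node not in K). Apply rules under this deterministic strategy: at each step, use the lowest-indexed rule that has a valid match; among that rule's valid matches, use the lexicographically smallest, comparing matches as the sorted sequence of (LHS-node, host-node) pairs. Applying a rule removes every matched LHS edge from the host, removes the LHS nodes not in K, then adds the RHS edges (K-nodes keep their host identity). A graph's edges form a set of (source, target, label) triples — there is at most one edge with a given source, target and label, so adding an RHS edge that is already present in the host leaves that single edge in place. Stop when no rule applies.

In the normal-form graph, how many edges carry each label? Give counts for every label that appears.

Answer: p:1 q:1 r:1

Derivation:
initial: |V|=10 |E|=7  E = 0-q->3 0-r->4 3-p->0 4-q->4 5-q->4 6-q->7 8-q->9
step 1: apply R0 at {0↦0, 1↦4, 2↦5}  → |V|=8 |E|=5  E = 0-r->0 0-q->3 3-p->0 6-q->7 8-q->9
step 2: apply R1 at {0↦0, 1↦6, 2↦7}  → |V|=6 |E|=4  E = 0-r->0 0-q->3 3-p->0 8-q->9
step 3: apply R1 at {0↦0, 1↦8, 2↦9}  → |V|=4 |E|=3  E = 0-r->0 0-q->3 3-p->0
normal form: no rule applies after step 3
NF edges: [(0, 0, 'r'), (0, 3, 'q'), (3, 0, 'p')]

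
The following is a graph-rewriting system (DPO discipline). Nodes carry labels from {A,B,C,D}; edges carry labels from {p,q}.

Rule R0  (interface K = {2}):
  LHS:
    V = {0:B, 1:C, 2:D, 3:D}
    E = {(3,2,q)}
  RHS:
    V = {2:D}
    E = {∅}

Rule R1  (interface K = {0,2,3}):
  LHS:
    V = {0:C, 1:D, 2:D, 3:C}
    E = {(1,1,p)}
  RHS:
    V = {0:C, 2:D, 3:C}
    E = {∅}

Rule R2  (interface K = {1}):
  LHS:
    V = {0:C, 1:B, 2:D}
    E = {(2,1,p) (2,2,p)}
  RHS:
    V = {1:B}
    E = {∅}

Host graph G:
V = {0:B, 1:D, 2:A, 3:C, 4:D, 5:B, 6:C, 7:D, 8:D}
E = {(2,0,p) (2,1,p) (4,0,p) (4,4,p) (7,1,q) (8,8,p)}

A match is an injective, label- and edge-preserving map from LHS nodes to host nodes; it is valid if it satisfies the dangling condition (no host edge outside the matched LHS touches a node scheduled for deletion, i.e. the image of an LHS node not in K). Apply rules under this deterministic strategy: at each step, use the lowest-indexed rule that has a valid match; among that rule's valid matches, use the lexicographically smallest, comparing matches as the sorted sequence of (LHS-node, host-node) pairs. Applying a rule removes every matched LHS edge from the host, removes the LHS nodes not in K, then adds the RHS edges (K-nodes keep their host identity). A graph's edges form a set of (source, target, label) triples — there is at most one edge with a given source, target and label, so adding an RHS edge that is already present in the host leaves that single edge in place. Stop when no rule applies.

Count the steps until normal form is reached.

Answer: 2

Derivation:
[0] host  ⇒  9 nodes, 6 edges  {2-p->0 2-p->1 4-p->0 4-p->4 7-q->1 8-p->8}
[1] R0 @ {0↦5, 1↦3, 2↦1, 3↦7}  ⇒  6 nodes, 5 edges  {2-p->0 2-p->1 4-p->0 4-p->4 8-p->8}
[2] R2 @ {0↦6, 1↦0, 2↦4}  ⇒  4 nodes, 3 edges  {2-p->0 2-p->1 8-p->8}
normal form: no rule applies after step 2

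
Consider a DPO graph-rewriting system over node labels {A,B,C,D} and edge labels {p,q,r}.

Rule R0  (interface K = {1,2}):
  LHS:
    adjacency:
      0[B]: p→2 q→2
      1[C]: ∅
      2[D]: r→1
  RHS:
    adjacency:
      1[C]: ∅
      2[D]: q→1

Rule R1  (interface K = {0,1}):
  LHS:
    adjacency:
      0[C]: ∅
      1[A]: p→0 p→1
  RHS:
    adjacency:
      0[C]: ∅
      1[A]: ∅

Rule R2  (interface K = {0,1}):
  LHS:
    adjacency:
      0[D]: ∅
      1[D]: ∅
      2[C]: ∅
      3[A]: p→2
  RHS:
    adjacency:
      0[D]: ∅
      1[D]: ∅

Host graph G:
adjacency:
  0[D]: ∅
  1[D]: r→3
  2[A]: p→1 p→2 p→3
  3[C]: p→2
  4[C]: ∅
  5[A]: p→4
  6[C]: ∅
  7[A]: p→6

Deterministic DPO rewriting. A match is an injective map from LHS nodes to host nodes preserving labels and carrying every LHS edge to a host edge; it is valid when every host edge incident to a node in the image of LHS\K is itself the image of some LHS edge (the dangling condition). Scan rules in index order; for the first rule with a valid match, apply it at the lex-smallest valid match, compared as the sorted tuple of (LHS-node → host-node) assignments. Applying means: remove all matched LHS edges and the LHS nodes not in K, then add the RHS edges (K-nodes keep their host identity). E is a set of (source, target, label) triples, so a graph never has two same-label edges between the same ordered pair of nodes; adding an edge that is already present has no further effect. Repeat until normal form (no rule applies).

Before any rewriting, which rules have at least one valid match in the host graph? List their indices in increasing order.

R0: no valid match — LHS pattern not found
R1: 1 valid match — {0↦3, 1↦2}
R2: 4 valid matches — {0↦0, 1↦1, 2↦4, 3↦5}, {0↦0, 1↦1, 2↦6, 3↦7}, {0↦1, 1↦0, 2↦4, 3↦5} (+1 more)

Answer: [R1,R2]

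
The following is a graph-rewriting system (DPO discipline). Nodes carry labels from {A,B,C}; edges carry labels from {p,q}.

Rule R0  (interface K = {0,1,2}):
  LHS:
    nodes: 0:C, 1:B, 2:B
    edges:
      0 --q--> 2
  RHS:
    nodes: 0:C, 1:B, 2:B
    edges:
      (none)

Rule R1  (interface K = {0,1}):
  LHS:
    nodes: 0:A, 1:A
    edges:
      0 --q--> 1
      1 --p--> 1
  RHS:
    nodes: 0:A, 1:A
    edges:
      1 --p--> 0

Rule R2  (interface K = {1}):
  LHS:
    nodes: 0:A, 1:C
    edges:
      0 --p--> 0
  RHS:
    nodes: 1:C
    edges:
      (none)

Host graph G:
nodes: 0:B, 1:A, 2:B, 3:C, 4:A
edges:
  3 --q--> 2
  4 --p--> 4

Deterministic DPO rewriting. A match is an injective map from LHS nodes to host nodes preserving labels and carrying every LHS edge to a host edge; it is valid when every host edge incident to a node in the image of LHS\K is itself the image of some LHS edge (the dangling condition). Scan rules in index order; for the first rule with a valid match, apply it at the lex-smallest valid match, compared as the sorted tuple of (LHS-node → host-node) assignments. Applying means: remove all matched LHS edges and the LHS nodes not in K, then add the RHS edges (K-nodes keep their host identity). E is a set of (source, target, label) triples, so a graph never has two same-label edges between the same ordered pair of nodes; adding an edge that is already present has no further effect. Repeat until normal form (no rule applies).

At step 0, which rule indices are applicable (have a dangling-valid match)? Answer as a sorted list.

Answer: [R0,R2]

Rewrite trace:
R0: 1 valid match — {0↦3, 1↦0, 2↦2}
R1: no valid match — LHS pattern not found
R2: 1 valid match — {0↦4, 1↦3}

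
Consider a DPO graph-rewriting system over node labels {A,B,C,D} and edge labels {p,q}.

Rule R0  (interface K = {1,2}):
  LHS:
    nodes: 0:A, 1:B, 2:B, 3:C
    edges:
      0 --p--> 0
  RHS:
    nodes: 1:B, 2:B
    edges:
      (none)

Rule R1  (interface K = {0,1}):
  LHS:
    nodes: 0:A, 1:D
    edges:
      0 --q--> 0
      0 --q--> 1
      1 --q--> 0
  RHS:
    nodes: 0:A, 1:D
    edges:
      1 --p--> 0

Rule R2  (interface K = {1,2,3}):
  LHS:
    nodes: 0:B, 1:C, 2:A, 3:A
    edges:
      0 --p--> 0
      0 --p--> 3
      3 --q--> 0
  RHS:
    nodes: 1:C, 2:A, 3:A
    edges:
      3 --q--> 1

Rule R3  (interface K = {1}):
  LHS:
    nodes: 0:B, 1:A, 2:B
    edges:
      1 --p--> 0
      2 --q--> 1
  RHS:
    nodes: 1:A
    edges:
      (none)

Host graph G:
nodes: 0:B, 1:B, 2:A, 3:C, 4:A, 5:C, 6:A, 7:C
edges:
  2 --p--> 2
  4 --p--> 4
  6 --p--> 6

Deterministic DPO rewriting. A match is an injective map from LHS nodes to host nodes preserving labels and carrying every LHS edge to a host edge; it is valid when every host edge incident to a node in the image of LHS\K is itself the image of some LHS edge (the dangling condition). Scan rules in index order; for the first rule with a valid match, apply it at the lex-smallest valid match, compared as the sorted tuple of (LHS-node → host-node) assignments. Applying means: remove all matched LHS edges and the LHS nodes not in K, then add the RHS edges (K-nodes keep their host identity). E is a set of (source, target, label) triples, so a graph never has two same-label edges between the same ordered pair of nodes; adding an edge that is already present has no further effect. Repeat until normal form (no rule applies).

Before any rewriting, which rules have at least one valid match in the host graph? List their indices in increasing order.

Answer: [R0]

Steps:
R0: 18 valid matches — {0↦2, 1↦0, 2↦1, 3↦3}, {0↦2, 1↦0, 2↦1, 3↦5}, {0↦2, 1↦0, 2↦1, 3↦7} (+15 more)
R1: no valid match — LHS pattern not found
R2: no valid match — LHS pattern not found
R3: no valid match — LHS pattern not found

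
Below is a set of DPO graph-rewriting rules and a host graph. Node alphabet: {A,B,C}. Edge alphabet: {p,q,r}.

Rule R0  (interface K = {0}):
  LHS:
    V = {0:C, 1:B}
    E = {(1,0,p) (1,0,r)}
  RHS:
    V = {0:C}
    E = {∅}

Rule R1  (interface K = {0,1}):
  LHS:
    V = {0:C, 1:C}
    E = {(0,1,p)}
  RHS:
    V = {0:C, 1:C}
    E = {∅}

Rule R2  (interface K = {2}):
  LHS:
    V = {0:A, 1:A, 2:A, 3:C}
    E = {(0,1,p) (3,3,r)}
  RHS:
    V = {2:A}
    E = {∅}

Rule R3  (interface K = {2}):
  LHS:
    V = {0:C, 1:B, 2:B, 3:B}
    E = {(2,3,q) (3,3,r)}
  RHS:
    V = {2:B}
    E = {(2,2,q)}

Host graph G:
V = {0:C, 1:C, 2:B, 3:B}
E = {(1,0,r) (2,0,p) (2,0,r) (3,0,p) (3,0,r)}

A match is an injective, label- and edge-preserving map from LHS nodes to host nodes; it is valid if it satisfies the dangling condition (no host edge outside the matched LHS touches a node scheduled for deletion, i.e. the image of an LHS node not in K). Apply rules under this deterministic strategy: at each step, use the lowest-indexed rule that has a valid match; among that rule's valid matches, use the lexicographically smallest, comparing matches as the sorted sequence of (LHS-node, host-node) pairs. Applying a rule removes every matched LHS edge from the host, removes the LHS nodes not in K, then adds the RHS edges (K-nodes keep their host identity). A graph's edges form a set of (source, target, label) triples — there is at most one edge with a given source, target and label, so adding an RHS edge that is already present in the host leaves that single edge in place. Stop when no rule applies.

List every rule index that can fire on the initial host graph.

Answer: [R0]

Rewrite trace:
R0: 2 valid matches — {0↦0, 1↦2}, {0↦0, 1↦3}
R1: no valid match — LHS pattern not found
R2: no valid match — LHS pattern not found
R3: no valid match — LHS pattern not found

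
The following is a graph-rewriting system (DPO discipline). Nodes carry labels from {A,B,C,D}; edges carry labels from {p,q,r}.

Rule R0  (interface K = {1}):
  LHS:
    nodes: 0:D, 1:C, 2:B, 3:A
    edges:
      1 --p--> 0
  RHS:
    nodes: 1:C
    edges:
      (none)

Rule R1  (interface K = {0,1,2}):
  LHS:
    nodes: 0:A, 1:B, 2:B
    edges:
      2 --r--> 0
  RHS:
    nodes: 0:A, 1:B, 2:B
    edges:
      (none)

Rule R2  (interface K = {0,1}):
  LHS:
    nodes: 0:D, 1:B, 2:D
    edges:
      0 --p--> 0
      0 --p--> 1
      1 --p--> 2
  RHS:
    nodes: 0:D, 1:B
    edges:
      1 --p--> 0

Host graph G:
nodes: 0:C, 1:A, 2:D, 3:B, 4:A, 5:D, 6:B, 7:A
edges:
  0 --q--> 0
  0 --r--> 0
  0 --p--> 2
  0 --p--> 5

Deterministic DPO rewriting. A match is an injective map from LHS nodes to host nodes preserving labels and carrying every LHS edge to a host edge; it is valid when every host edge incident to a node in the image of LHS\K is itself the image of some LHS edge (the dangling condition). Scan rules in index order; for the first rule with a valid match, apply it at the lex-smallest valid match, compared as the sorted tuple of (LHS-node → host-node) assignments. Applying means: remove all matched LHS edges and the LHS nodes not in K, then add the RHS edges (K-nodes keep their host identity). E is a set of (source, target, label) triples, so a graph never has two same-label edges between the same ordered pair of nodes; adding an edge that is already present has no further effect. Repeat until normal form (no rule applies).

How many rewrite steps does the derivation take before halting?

initial: |V|=8 |E|=4  E = 0-q->0 0-r->0 0-p->2 0-p->5
step 1: apply R0 at {0↦2, 1↦0, 2↦3, 3↦1}  → |V|=5 |E|=3  E = 0-q->0 0-r->0 0-p->5
step 2: apply R0 at {0↦5, 1↦0, 2↦6, 3↦4}  → |V|=2 |E|=2  E = 0-q->0 0-r->0
normal form: no rule applies after step 2

Answer: 2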